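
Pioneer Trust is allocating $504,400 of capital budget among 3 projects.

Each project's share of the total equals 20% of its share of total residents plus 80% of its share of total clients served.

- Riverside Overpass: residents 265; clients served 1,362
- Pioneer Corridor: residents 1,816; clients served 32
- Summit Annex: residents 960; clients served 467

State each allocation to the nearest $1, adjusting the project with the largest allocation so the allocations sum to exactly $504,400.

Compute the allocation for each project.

Residents total 3,041; clients served total 1,861.
Blended shares (20% residents + 80% clients served): Riverside Overpass 0.6029; Pioneer Corridor 0.1332; Summit Annex 0.2639.
Proportional shares: Riverside Overpass 304,112.92; Pioneer Corridor 67,181.26; Summit Annex 133,105.82.
After rounding ($1): Riverside Overpass $304,113; Pioneer Corridor $67,181; Summit Annex $133,106. Sum = $504,400.
No rounding difference to absorb.

Riverside Overpass: $304,113; Pioneer Corridor: $67,181; Summit Annex: $133,106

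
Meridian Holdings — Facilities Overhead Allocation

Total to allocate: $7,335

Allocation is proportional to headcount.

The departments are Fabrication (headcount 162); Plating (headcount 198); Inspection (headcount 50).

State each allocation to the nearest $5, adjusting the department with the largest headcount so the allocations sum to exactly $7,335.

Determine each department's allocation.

Fabrication: $2,900 | Plating: $3,540 | Inspection: $895

Combined headcount = 162 + 198 + 50 = 410.
Pro-rata amounts: Fabrication 2,898.22; Plating 3,542.27; Inspection 894.51.
At nearest $5: Fabrication $2,900; Plating $3,540; Inspection $895. Sum = $7,335.
Rounded total matches; no reconciliation needed.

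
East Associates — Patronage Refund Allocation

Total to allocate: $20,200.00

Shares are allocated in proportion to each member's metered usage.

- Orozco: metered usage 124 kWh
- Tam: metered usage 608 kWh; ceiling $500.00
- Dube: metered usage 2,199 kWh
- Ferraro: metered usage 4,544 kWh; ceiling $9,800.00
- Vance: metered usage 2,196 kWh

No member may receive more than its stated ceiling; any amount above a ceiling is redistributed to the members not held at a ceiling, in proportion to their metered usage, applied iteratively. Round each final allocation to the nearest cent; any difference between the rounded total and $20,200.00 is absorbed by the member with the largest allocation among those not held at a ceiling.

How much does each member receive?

Orozco: $271.65; Tam: $500.00; Dube: $4,817.46; Ferraro: $9,800.00; Vance: $4,810.89

Sum of metered usage: 9,671.
Pro-rata shares before constraints: Orozco 259.0011; Tam 1,269.9411; Dube 4,593.0928; Ferraro 9,491.1385; Vance 4,586.8266.
Cap binds for Tam ($500.00); balance $19,700.00 reallocated over remaining metered usage 9,063.
Cap binds for Ferraro ($9,800.00); balance $9,900.00 reallocated over remaining metered usage 4,519.
Shares after redistribution: Orozco 271.6530 → $271.65; Dube 4,817.4596 → $4,817.46; Vance 4,810.8874 → $4,810.89.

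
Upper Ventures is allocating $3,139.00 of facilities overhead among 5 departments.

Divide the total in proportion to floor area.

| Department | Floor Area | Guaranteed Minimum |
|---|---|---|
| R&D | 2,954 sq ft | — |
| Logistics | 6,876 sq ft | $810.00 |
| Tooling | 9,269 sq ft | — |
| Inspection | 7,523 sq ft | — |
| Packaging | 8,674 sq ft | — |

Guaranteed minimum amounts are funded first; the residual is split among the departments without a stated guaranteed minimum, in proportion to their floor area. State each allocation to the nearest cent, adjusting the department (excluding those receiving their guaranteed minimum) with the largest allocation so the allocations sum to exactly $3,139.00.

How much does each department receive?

R&D: $242.08 · Logistics: $810.00 · Tooling: $759.59 · Inspection: $616.50 · Packaging: $710.83

Fund the minimums — Logistics $810.00. Remaining pool $2,329.00.
Remaining pool split over remaining floor area 28,420: R&D 242.0783 → $242.08; Tooling 759.5884 → $759.59; Inspection 616.5048 → $616.50; Packaging 710.8285 → $710.83.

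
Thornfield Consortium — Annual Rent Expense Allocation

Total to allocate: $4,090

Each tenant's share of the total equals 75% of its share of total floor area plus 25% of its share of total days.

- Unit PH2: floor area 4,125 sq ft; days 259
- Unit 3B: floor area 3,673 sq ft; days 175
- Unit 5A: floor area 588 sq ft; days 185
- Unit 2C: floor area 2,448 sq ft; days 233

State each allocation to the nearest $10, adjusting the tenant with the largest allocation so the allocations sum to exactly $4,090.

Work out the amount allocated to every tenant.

Unit PH2: $1,480; Unit 3B: $1,250; Unit 5A: $390; Unit 2C: $970

Totals — floor area 10,834, days 852.
Blended shares (75% floor area + 25% days): Unit PH2 0.3616; Unit 3B 0.3056; Unit 5A 0.0950; Unit 2C 0.2378.
Raw shares: Unit PH2 1,478.77; Unit 3B 1,249.98; Unit 5A 388.51; Unit 2C 972.75.
After rounding ($10): Unit PH2 $1,480; Unit 3B $1,250; Unit 5A $390; Unit 2C $970. Sum = $4,090.
Sum already equals the total — no adjustment.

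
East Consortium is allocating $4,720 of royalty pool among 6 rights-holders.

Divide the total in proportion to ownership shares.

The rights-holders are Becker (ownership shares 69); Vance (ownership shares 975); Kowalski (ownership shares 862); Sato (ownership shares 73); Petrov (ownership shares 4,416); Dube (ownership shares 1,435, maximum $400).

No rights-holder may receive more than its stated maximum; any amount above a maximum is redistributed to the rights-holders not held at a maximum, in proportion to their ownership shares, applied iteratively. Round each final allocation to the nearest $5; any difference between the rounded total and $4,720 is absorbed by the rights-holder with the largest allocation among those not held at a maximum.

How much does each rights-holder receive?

Becker: $45 · Vance: $660 · Kowalski: $580 · Sato: $50 · Petrov: $2,985 · Dube: $400

Combined ownership shares = 7,830.
Pro-rata shares before constraints: Becker 41.59; Vance 587.74; Kowalski 519.62; Sato 44.01; Petrov 2,662.01; Dube 865.03.
Held at cap: Dube ($400); balance $4,320 reallocated over remaining ownership shares 6,395.
Redistributed shares: Becker 46.61 → $45; Vance 658.64 → $660; Kowalski 582.30 → $580; Sato 49.31 → $50; Petrov 2,983.13 → $2,985.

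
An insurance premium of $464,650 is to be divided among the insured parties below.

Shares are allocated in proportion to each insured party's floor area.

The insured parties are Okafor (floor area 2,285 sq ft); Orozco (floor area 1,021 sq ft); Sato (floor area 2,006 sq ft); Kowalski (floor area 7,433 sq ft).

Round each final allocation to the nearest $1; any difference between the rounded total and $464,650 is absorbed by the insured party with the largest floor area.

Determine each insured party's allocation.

Floor area total: 2,285 + 1,021 + 2,006 + 7,433 = 12,745.
Proportional shares: Okafor 83,305.24; Orozco 37,223.04; Sato 73,133.61; Kowalski 270,988.11.
At nearest $1: Okafor $83,305; Orozco $37,223; Sato $73,134; Kowalski $270,988. Sum = $464,650.
Sum already equals the total — no adjustment.

Okafor: $83,305; Orozco: $37,223; Sato: $73,134; Kowalski: $270,988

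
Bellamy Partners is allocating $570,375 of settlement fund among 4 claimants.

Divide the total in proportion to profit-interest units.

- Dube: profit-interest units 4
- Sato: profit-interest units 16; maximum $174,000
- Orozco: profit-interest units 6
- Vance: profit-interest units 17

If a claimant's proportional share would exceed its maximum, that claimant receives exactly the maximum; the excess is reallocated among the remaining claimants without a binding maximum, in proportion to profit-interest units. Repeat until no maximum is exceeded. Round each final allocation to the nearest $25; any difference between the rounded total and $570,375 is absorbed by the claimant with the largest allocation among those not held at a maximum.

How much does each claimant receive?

Dube: $58,725 · Sato: $174,000 · Orozco: $88,075 · Vance: $249,575

Sum of profit-interest units: 43.
Unconstrained shares: Dube 53,058.14; Sato 212,232.56; Orozco 79,587.21; Vance 225,497.09.
Held at cap: Sato ($174,000); balance $396,375 reallocated over remaining profit-interest units 27.
Shares after redistribution: Dube 58,722.22 → $58,725; Orozco 88,083.33 → $88,075; Vance 249,569.44 → $249,575.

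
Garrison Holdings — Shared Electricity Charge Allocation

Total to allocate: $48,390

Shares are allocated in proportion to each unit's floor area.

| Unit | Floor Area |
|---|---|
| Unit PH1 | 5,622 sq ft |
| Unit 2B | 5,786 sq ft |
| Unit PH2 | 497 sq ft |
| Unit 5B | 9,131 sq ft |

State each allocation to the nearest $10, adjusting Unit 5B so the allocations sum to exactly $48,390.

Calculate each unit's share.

Unit PH1: $12,930 · Unit 2B: $13,310 · Unit PH2: $1,140 · Unit 5B: $21,010

Sum of floor area: 21,036.
Proportional shares: Unit PH1 5,622/21,036 × $48,390 = 12,932.52; Unit 2B 5,786/21,036 × $48,390 = 13,309.78; Unit PH2 497/21,036 × $48,390 = 1,143.27; Unit 5B 9,131/21,036 × $48,390 = 21,004.43.
At nearest $10: Unit PH1 $12,930; Unit 2B $13,310; Unit PH2 $1,140; Unit 5B $21,000. Sum = $48,380.
Difference $48,390 − $48,380 = +$10 applied to Unit 5B: Unit 5B becomes $21,010.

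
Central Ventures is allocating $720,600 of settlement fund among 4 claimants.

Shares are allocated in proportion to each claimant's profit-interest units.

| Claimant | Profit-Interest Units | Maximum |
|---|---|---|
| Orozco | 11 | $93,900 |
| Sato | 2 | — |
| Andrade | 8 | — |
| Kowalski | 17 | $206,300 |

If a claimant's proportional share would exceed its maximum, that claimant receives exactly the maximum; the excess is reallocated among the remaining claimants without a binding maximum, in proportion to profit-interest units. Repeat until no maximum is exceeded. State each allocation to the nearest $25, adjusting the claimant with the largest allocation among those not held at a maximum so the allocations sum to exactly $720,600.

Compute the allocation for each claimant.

Orozco: $93,900 | Sato: $84,075 | Andrade: $336,325 | Kowalski: $206,300

Sum of profit-interest units: 38.
Unconstrained shares: Orozco 208,594.74; Sato 37,926.32; Andrade 151,705.26; Kowalski 322,373.68.
Held at cap: Orozco ($93,900), Kowalski ($206,300); remaining pool $420,400 reallocated over remaining profit-interest units 10.
Shares after redistribution: Sato 84,080.00 → $84,075; Andrade 336,320.00 → $336,325.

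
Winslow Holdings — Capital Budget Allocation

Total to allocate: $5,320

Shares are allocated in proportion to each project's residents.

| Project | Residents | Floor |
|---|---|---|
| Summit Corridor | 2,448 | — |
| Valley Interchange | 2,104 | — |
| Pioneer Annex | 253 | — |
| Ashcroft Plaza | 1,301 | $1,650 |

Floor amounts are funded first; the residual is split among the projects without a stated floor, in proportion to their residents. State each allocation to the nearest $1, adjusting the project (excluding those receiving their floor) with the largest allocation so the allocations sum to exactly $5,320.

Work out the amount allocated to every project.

Summit Corridor: $1,870; Valley Interchange: $1,607; Pioneer Annex: $193; Ashcroft Plaza: $1,650

Guaranteed amounts: Ashcroft Plaza $1,650. Balance $3,670.
Balance split over remaining residents 4,805: Summit Corridor 1,869.75 → $1,870; Valley Interchange 1,607.01 → $1,607; Pioneer Annex 193.24 → $193.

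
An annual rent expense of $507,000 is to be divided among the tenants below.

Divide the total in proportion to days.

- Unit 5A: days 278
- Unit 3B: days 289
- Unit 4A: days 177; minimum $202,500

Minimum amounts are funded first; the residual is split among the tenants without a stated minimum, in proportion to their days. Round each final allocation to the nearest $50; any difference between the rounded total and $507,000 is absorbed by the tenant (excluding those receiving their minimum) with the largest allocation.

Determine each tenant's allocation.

Unit 5A: $149,300 · Unit 3B: $155,200 · Unit 4A: $202,500

Guaranteed amounts: Unit 4A $202,500. Balance $304,500.
Balance split over remaining days 567: Unit 5A 149,296.30 → $149,300; Unit 3B 155,203.70 → $155,200.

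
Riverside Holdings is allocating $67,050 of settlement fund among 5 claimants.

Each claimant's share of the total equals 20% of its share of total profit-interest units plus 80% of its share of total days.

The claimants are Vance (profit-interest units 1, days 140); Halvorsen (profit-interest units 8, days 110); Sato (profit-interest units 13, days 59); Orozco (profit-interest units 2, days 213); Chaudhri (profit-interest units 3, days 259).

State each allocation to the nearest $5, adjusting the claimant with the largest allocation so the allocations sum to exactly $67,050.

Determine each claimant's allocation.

Profit-interest units total 27; days total 781.
Combined weights (20% profit-interest units + 80% days): Vance 0.1508; Halvorsen 0.1719; Sato 0.1567; Orozco 0.2330; Chaudhri 0.2875.
Proportional shares: Vance 10,112.03; Halvorsen 11,528.26; Sato 10,508.86; Orozco 15,622.42; Chaudhri 19,278.43.
After rounding ($5): Vance $10,110; Halvorsen $11,530; Sato $10,510; Orozco $15,620; Chaudhri $19,280. Sum = $67,050.
No rounding difference to absorb.

Vance: $10,110; Halvorsen: $11,530; Sato: $10,510; Orozco: $15,620; Chaudhri: $19,280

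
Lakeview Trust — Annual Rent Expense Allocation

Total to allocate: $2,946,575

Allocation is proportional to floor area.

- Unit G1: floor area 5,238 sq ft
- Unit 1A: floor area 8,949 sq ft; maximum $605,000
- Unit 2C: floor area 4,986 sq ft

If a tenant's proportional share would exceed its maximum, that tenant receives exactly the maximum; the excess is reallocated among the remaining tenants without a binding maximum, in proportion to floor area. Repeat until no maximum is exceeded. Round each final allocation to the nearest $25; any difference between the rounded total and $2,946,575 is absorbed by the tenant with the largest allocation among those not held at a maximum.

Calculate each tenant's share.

Unit G1: $1,199,650 · Unit 1A: $605,000 · Unit 2C: $1,141,925

Combined floor area = 19,173.
Unconstrained shares: Unit G1 804,994.52; Unit 1A 1,375,314.23; Unit 2C 766,266.26.
Capped: Unit 1A ($605,000); residual $2,341,575 reallocated over remaining floor area 10,224.
Remaining shares: Unit G1 1,199,644.94 → $1,199,650; Unit 2C 1,141,930.06 → $1,141,925.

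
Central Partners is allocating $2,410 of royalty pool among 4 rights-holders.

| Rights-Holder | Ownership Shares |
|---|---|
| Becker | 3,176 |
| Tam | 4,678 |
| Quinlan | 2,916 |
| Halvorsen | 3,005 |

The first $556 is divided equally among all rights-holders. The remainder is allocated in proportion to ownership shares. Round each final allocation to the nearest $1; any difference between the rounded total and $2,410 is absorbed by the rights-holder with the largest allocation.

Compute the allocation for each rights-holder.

Becker: $566 | Tam: $770 | Quinlan: $531 | Halvorsen: $543

$556 shared equally gives $139 per rights-holder.
Remainder $1,854 by ownership shares (total 13,775): Becker 427.46 → $427; Tam 629.62 → $630; Quinlan 392.47 → $392; Halvorsen 404.45 → $404.
Rounding difference +$1 on remainder applied to Tam.
Totals: Becker $139 + $427 = $566; Tam $139 + $631 = $770; Quinlan $139 + $392 = $531; Halvorsen $139 + $404 = $543.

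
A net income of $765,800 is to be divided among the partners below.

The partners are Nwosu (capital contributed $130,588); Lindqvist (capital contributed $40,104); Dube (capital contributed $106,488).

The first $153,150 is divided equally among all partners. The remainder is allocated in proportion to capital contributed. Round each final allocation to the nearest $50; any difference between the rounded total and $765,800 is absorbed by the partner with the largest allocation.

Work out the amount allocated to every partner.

Nwosu: $339,700 | Lindqvist: $139,700 | Dube: $286,400

First tranche $153,150 split equally: $51,050 each.
Remainder $612,650 by capital contributed (total 277,180): Nwosu 288,638.21 → $288,650; Lindqvist 88,641.73 → $88,650; Dube 235,370.06 → $235,350.
Totals: Nwosu $51,050 + $288,650 = $339,700; Lindqvist $51,050 + $88,650 = $139,700; Dube $51,050 + $235,350 = $286,400.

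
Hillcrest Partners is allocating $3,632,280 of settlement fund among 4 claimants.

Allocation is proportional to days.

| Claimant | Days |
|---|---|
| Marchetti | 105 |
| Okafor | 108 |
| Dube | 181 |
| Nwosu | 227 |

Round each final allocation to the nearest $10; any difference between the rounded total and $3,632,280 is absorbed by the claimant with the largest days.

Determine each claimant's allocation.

Marchetti: $614,150; Okafor: $631,700; Dube: $1,058,680; Nwosu: $1,327,750

Combined days = 621.
Raw shares: Marchetti 105/621 × $3,632,280 = 614,153.62; Okafor 108/621 × $3,632,280 = 631,700.87; Dube 181/621 × $3,632,280 = 1,058,683.86; Nwosu 227/621 × $3,632,280 = 1,327,741.64.
At nearest $10: Marchetti $614,150; Okafor $631,700; Dube $1,058,680; Nwosu $1,327,740. Sum = $3,632,270.
Difference $3,632,280 − $3,632,270 = +$10 applied to largest days (Nwosu): Nwosu becomes $1,327,750.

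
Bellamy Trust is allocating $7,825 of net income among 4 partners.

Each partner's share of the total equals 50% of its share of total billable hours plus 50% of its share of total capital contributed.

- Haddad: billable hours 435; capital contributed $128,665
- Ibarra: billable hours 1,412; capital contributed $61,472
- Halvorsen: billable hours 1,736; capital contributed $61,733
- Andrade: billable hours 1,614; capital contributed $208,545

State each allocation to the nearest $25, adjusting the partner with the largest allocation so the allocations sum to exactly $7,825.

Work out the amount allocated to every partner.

Totals — billable hours 5,197, capital contributed 460,415.
Combined weights (50% billable hours + 50% capital contributed): Haddad 0.1816; Ibarra 0.2026; Halvorsen 0.2341; Andrade 0.3818.
Raw shares: Haddad 1,420.85; Ibarra 1,585.38; Halvorsen 1,831.52; Andrade 2,987.25.
After rounding ($25): Haddad $1,425; Ibarra $1,575; Halvorsen $1,825; Andrade $2,975. Sum = $7,800.
Difference $7,825 − $7,800 = +$25 applied to largest allocation (Andrade): Andrade becomes $3,000.

Haddad: $1,425 | Ibarra: $1,575 | Halvorsen: $1,825 | Andrade: $3,000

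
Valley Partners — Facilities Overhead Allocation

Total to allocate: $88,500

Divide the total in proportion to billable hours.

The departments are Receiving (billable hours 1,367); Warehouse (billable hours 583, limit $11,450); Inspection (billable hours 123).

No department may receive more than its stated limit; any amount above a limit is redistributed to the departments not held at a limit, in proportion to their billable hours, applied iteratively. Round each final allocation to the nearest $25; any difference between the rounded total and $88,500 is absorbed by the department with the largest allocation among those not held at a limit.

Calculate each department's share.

Receiving: $70,700; Warehouse: $11,450; Inspection: $6,350

Total billable hours = 2,073.
Pro-rata shares before constraints: Receiving 58,359.62; Warehouse 24,889.29; Inspection 5,251.09.
Held at cap: Warehouse ($11,450); balance $77,050 reallocated over remaining billable hours 1,490.
Remaining shares: Receiving 70,689.50 → $70,700; Inspection 6,360.50 → $6,350.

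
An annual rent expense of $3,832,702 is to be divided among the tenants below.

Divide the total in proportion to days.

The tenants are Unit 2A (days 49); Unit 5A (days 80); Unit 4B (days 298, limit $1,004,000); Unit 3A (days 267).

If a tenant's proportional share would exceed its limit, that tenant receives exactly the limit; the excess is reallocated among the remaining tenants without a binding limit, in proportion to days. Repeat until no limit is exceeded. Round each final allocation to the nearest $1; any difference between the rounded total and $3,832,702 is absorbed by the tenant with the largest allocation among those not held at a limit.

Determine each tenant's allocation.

Sum of days: 694.
Pro-rata shares before constraints: Unit 2A 270,608.64; Unit 5A 441,810.03; Unit 4B 1,645,742.36; Unit 3A 1,474,540.97.
Capped: Unit 4B ($1,004,000); remaining pool $2,828,702 reallocated over remaining days 396.
Remaining shares: Unit 2A 350,016.16 → $350,016; Unit 5A 571,454.95 → $571,455; Unit 3A 1,907,230.89 → $1,907,231.

Unit 2A: $350,016 · Unit 5A: $571,455 · Unit 4B: $1,004,000 · Unit 3A: $1,907,231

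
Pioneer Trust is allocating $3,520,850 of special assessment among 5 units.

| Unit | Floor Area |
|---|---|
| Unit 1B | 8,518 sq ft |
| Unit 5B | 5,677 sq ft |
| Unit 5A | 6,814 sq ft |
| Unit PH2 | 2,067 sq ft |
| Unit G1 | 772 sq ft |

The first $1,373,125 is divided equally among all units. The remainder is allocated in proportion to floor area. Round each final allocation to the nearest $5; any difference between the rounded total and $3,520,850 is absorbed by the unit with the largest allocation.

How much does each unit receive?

First tranche $1,373,125 split equally: $274,625 each.
Remainder $2,147,725 by floor area (total 23,848): Unit 1B 767,121.84 → $767,120; Unit 5B 511,264.46 → $511,265; Unit 5A 613,661.45 → $613,660; Unit PH2 186,151.78 → $186,150; Unit G1 69,525.48 → $69,525.
Rounding difference +$5 on remainder applied to Unit 1B.
Totals: Unit 1B $274,625 + $767,125 = $1,041,750; Unit 5B $274,625 + $511,265 = $785,890; Unit 5A $274,625 + $613,660 = $888,285; Unit PH2 $274,625 + $186,150 = $460,775; Unit G1 $274,625 + $69,525 = $344,150.

Unit 1B: $1,041,750 | Unit 5B: $785,890 | Unit 5A: $888,285 | Unit PH2: $460,775 | Unit G1: $344,150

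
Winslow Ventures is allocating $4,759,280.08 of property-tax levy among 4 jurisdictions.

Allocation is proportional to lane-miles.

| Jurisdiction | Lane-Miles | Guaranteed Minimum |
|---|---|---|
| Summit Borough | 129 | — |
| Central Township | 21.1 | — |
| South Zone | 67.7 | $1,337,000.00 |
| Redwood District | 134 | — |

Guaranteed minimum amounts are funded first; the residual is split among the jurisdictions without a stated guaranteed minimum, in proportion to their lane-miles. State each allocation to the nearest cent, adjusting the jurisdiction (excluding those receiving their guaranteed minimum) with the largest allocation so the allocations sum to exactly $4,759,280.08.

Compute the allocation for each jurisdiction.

Summit Borough: $1,553,939.21 | Central Township: $254,171.45 | South Zone: $1,337,000.00 | Redwood District: $1,614,169.42

Guaranteed amounts: South Zone $1,337,000.00. Residual $3,422,280.08.
Residual split over remaining lane-miles 284.1: Summit Borough 1,553,939.2127 → $1,553,939.21; Central Township 254,171.4526 → $254,171.45; Redwood District 1,614,169.4147 → $1,614,169.41.
Rounding difference +$0.01 applied to Redwood District → $1,614,169.42.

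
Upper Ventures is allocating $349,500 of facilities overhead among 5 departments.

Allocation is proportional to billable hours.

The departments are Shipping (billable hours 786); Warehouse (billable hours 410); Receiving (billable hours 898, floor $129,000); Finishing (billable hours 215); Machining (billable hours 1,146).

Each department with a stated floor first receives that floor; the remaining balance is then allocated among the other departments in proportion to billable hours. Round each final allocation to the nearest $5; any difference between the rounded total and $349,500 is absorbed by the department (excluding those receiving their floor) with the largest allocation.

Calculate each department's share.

Minimums first: Receiving $129,000. Balance $220,500.
Balance split over remaining billable hours 2,557: Shipping 67,779.82 → $67,780; Warehouse 35,355.89 → $35,355; Finishing 18,540.28 → $18,540; Machining 98,824.01 → $98,825.

Shipping: $67,780 · Warehouse: $35,355 · Receiving: $129,000 · Finishing: $18,540 · Machining: $98,825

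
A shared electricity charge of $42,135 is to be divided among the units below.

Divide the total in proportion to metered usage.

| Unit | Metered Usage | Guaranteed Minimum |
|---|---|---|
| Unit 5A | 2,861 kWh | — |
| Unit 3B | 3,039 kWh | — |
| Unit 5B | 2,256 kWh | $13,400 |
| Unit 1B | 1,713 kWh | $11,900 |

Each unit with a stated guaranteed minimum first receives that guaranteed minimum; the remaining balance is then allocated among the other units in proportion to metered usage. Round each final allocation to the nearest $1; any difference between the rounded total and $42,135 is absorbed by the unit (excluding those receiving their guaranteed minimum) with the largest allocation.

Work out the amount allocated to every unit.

Fund the minimums — Unit 5B $13,400; Unit 1B $11,900. Residual $16,835.
Residual split over remaining metered usage 5,900: Unit 5A 8,163.55 → $8,164; Unit 3B 8,671.45 → $8,671.

Unit 5A: $8,164; Unit 3B: $8,671; Unit 5B: $13,400; Unit 1B: $11,900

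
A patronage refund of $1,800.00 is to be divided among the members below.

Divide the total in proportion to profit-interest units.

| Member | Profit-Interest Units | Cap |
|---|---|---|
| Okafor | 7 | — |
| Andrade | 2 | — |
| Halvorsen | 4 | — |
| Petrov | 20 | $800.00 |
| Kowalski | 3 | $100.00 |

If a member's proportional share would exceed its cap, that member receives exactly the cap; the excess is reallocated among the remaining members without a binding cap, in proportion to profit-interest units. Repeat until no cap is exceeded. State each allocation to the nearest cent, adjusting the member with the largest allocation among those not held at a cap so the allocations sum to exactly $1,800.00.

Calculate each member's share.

Okafor: $484.62; Andrade: $138.46; Halvorsen: $276.92; Petrov: $800.00; Kowalski: $100.00

Sum of profit-interest units: 36.
Proportional shares (ignoring caps): Okafor 350.0000; Andrade 100.0000; Halvorsen 200.0000; Petrov 1,000.0000; Kowalski 150.0000.
Held at cap: Petrov ($800.00), Kowalski ($100.00); balance $900.00 reallocated over remaining profit-interest units 13.
Remaining shares: Okafor 484.6154 → $484.62; Andrade 138.4615 → $138.46; Halvorsen 276.9231 → $276.92.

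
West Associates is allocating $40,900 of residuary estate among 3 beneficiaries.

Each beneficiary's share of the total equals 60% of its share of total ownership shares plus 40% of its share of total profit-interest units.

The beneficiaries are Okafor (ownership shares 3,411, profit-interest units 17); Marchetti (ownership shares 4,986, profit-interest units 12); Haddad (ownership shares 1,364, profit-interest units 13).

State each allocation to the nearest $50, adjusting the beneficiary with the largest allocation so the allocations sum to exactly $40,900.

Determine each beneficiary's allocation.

Okafor: $15,200 | Marchetti: $17,200 | Haddad: $8,500

Totals — ownership shares 9,761, profit-interest units 42.
Blended shares (60% ownership shares + 40% profit-interest units): Okafor 0.3716; Marchetti 0.4208; Haddad 0.2077.
Raw shares: Okafor 15,197.45; Marchetti 17,209.52; Haddad 8,493.02.
At nearest $50: Okafor $15,200; Marchetti $17,200; Haddad $8,500. Sum = $40,900.
No rounding difference to absorb.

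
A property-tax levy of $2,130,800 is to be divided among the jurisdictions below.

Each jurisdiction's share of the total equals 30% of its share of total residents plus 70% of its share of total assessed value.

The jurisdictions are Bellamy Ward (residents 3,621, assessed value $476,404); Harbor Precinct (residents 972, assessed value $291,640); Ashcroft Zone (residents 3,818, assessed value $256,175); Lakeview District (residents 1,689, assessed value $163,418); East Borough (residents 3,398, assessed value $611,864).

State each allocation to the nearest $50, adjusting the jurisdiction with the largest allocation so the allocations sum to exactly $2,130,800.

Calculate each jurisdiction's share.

Totals — residents 13,498, assessed value 1,799,501.
Blended shares (30% residents + 70% assessed value): Bellamy Ward 0.2658; Harbor Precinct 0.1351; Ashcroft Zone 0.1845; Lakeview District 0.1011; East Borough 0.3135.
Raw shares: Bellamy Ward 566,362.78; Harbor Precinct 287,764.98; Ashcroft Zone 393,150.18; Lakeview District 215,440.85; East Borough 668,081.22.
Rounded to nearest $50: Bellamy Ward $566,350; Harbor Precinct $287,750; Ashcroft Zone $393,150; Lakeview District $215,450; East Borough $668,100. Sum = $2,130,800.
Rounded total matches; no reconciliation needed.

Bellamy Ward: $566,350 | Harbor Precinct: $287,750 | Ashcroft Zone: $393,150 | Lakeview District: $215,450 | East Borough: $668,100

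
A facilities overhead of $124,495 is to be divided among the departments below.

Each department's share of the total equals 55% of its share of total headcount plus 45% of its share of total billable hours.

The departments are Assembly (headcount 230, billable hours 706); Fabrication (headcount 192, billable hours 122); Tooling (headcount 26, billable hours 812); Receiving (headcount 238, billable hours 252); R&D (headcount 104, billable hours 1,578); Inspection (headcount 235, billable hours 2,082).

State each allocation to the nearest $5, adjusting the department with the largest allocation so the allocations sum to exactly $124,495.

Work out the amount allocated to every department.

Totals — headcount 1,025, billable hours 5,552.
Combined weights (55% headcount + 45% billable hours): Assembly 0.1806; Fabrication 0.1129; Tooling 0.0798; Receiving 0.1481; R&D 0.1837; Inspection 0.2948.
Raw shares: Assembly 22,488.44; Fabrication 14,057.07; Tooling 9,930.39; Receiving 18,441.74; R&D 22,870.32; Inspection 36,707.05.
After rounding ($5): Assembly $22,490; Fabrication $14,055; Tooling $9,930; Receiving $18,440; R&D $22,870; Inspection $36,705. Sum = $124,490.
Difference $124,495 − $124,490 = +$5 applied to largest allocation (Inspection): Inspection becomes $36,710.

Assembly: $22,490 | Fabrication: $14,055 | Tooling: $9,930 | Receiving: $18,440 | R&D: $22,870 | Inspection: $36,710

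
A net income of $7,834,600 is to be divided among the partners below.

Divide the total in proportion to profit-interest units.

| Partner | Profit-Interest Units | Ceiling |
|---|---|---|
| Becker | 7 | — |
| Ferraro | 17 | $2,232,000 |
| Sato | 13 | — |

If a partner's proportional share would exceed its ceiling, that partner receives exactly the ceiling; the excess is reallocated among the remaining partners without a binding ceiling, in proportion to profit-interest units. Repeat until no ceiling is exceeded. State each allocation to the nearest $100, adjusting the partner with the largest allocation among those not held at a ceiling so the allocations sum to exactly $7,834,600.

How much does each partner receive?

Becker: $1,960,900; Ferraro: $2,232,000; Sato: $3,641,700

Total profit-interest units = 37.
Unconstrained shares: Becker 1,482,221.62; Ferraro 3,599,681.08; Sato 2,752,697.30.
Capped: Ferraro ($2,232,000); residual $5,602,600 reallocated over remaining profit-interest units 20.
Shares after redistribution: Becker 1,960,910.00 → $1,960,900; Sato 3,641,690.00 → $3,641,700.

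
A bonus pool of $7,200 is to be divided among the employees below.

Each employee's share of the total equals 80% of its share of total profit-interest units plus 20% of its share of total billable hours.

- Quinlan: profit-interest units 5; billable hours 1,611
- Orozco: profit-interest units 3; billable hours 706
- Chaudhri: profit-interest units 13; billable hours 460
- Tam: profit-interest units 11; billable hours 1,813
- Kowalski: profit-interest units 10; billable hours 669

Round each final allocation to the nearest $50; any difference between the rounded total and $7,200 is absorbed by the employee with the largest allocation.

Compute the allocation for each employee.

Profit-interest units total 42; billable hours total 5,259.
Combined weights (80% profit-interest units + 20% billable hours): Quinlan 0.1565; Orozco 0.0840; Chaudhri 0.2651; Tam 0.2785; Kowalski 0.2159.
Unrounded shares: Quinlan 1,126.83; Orozco 604.74; Chaudhri 1,908.81; Tam 2,005.00; Kowalski 1,554.61.
At nearest $50: Quinlan $1,150; Orozco $600; Chaudhri $1,900; Tam $2,000; Kowalski $1,550. Sum = $7,200.
Sum already equals the total — no adjustment.

Quinlan: $1,150 · Orozco: $600 · Chaudhri: $1,900 · Tam: $2,000 · Kowalski: $1,550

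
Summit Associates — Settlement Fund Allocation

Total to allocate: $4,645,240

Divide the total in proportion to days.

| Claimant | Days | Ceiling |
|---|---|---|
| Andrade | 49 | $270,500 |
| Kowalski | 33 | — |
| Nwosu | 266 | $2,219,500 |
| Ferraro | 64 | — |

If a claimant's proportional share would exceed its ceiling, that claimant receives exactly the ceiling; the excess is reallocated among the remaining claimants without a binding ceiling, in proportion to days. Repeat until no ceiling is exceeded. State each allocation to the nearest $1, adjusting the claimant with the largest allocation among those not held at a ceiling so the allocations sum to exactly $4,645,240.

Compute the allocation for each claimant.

Sum of days: 412.
Proportional shares (ignoring caps): Andrade 552,467.86; Kowalski 372,070.19; Nwosu 2,999,111.26; Ferraro 721,590.68.
Capped: Andrade ($270,500), Nwosu ($2,219,500); residual $2,155,240 reallocated over remaining days 97.
Shares after redistribution: Kowalski 733,225.98 → $733,226; Ferraro 1,422,014.02 → $1,422,014.

Andrade: $270,500; Kowalski: $733,226; Nwosu: $2,219,500; Ferraro: $1,422,014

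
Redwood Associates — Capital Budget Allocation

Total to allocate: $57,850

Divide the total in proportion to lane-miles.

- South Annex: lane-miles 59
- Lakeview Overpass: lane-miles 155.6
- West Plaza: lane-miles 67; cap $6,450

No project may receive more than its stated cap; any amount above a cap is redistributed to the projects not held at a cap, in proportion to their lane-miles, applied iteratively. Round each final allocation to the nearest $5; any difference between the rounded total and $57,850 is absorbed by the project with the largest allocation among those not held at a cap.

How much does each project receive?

Total lane-miles = 281.6.
Unconstrained shares: South Annex 12,120.56; Lakeview Overpass 31,965.41; West Plaza 13,764.03.
Cap binds for West Plaza ($6,450); balance $51,400 reallocated over remaining lane-miles 214.6.
Remaining shares: South Annex 14,131.41 → $14,130; Lakeview Overpass 37,268.59 → $37,270.

South Annex: $14,130; Lakeview Overpass: $37,270; West Plaza: $6,450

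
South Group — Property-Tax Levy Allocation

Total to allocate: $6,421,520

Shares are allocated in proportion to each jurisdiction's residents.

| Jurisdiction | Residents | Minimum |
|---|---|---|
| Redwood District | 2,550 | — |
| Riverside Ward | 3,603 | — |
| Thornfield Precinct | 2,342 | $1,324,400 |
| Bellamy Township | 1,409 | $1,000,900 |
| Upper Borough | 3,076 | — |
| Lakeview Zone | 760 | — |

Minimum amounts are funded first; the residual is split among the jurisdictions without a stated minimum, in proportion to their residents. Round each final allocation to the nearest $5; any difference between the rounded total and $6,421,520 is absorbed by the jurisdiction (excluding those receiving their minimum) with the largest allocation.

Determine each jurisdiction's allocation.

Minimums first: Thornfield Precinct $1,324,400; Bellamy Township $1,000,900. Remaining pool $4,096,220.
Remaining pool split over remaining residents 9,989: Redwood District 1,045,686.35 → $1,045,685; Riverside Ward 1,477,493.31 → $1,477,495; Upper Borough 1,261,384.80 → $1,261,385; Lakeview Zone 311,655.54 → $311,655.

Redwood District: $1,045,685 · Riverside Ward: $1,477,495 · Thornfield Precinct: $1,324,400 · Bellamy Township: $1,000,900 · Upper Borough: $1,261,385 · Lakeview Zone: $311,655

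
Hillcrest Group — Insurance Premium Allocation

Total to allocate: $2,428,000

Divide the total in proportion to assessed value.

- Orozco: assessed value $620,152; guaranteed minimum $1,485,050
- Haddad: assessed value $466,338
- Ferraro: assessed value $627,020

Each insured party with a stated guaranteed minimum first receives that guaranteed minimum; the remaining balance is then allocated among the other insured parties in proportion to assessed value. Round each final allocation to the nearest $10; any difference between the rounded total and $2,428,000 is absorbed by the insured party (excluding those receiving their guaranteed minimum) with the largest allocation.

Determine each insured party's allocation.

Orozco: $1,485,050 | Haddad: $402,190 | Ferraro: $540,760

Guaranteed amounts: Orozco $1,485,050. Balance $942,950.
Balance split over remaining assessed value 1,093,358: Haddad 402,186.12 → $402,190; Ferraro 540,763.88 → $540,760.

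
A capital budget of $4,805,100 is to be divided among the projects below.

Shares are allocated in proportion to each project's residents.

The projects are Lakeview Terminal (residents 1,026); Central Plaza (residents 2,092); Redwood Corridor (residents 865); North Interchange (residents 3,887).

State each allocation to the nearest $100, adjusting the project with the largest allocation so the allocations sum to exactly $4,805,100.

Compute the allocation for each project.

Lakeview Terminal: $626,400 · Central Plaza: $1,277,300 · Redwood Corridor: $528,100 · North Interchange: $2,373,300

Sum of residents: 7,870.
Pro-rata amounts: Lakeview Terminal 1,026/7,870 × $4,805,100 = 626,433.62; Central Plaza 2,092/7,870 × $4,805,100 = 1,277,289.61; Redwood Corridor 865/7,870 × $4,805,100 = 528,133.61; North Interchange 3,887/7,870 × $4,805,100 = 2,373,243.16.
Rounded to nearest $100: Lakeview Terminal $626,400; Central Plaza $1,277,300; Redwood Corridor $528,100; North Interchange $2,373,200. Sum = $4,805,000.
Difference $4,805,100 − $4,805,000 = +$100 applied to largest allocation (North Interchange): North Interchange becomes $2,373,300.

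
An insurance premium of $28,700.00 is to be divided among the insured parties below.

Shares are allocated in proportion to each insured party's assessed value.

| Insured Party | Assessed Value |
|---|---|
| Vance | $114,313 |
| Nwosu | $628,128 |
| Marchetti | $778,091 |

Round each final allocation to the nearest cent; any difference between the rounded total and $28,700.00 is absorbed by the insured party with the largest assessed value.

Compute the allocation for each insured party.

Vance: $2,157.65; Nwosu: $11,855.90; Marchetti: $14,686.45

Combined assessed value = 114,313 + 628,128 + 778,091 = 1,520,532.
Pro-rata amounts: Vance 2,157.6548; Nwosu 11,855.8989; Marchetti 14,686.4464.
At nearest cent: Vance $2,157.65; Nwosu $11,855.90; Marchetti $14,686.45. Sum = $28,700.00.
No rounding difference to absorb.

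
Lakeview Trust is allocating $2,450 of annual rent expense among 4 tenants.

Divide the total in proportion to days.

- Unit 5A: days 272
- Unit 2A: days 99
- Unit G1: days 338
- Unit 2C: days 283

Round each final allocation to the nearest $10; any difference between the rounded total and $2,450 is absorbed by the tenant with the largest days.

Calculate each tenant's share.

Combined days = 272 + 99 + 338 + 283 = 992.
Raw shares: Unit 5A 671.77; Unit 2A 244.51; Unit G1 834.78; Unit 2C 698.94.
After rounding ($10): Unit 5A $670; Unit 2A $240; Unit G1 $830; Unit 2C $700. Sum = $2,440.
Difference $2,450 − $2,440 = +$10 applied to largest days (Unit G1): Unit G1 becomes $840.

Unit 5A: $670 | Unit 2A: $240 | Unit G1: $840 | Unit 2C: $700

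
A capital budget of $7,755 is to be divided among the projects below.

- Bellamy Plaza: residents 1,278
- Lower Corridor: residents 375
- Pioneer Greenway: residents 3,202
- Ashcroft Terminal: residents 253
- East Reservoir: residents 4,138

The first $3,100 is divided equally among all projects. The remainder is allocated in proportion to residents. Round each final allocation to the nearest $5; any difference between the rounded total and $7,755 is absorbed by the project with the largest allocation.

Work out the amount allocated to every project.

Bellamy Plaza: $1,265; Lower Corridor: $810; Pioneer Greenway: $2,230; Ashcroft Terminal: $745; East Reservoir: $2,705

$3,100 shared equally gives $620 per project.
Remainder $4,655 by residents (total 9,246): Bellamy Plaza 643.42 → $645; Lower Corridor 188.80 → $190; Pioneer Greenway 1,612.08 → $1,610; Ashcroft Terminal 127.38 → $125; East Reservoir 2,083.32 → $2,085.
Totals: Bellamy Plaza $620 + $645 = $1,265; Lower Corridor $620 + $190 = $810; Pioneer Greenway $620 + $1,610 = $2,230; Ashcroft Terminal $620 + $125 = $745; East Reservoir $620 + $2,085 = $2,705.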